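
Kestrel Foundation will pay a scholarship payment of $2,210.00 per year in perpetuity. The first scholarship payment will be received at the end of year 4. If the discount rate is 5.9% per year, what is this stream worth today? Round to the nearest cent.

$31539.32

Value at end of year 3: C / r = $2,210.00 / 0.059 = $37,457.6271
Discount to today: PV = $37,457.6271 / (1 + 0.059)^3 = $37,457.6271 / 1.187648 = $31,539.32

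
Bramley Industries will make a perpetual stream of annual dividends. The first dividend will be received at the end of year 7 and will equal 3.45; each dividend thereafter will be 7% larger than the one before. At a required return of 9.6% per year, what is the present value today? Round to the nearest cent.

76.56

Value at end of year 6: C₁ / (r − g) = 3.45 / (0.096 − 0.07) = 132.6923
Discount to today: PV = 132.6923 / (1 + 0.096)^6 = 132.6923 / 1.733258 = 76.56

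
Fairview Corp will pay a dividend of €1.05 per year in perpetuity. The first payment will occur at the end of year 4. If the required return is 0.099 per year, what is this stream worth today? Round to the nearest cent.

€7.99

Value at end of year 3: C / r = €1.05 / 0.099 = €10.6061
Discount to today: PV = €10.6061 / (1 + 0.099)^3 = €10.6061 / 1.327373 = €7.99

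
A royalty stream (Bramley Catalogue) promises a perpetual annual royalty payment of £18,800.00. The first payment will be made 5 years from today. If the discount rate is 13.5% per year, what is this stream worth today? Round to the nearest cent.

Value at end of year 4: C / r = £18,800.00 / 0.135 = £139,259.2593
Discount to today: PV = £139,259.2593 / (1 + 0.135)^4 = £139,259.2593 / 1.659524 = £83,915.20

£83915.20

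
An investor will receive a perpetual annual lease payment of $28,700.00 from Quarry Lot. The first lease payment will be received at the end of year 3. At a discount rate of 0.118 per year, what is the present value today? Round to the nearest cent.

$194588.10

Value at end of year 2: C / r = $28,700.00 / 0.118 = $243,220.3390
Discount to today: PV = $243,220.3390 / (1 + 0.118)^2 = $243,220.3390 / 1.249924 = $194,588.10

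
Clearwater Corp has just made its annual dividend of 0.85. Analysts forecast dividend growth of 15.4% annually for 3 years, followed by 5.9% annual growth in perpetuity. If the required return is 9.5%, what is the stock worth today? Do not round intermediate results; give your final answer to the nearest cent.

32.10

D_1 = 0.98090
D_2 = 1.13196
D_3 = 1.30628
Terminal value at year 3: TV = D_3×(1+g_2)/(r−g_2) = 1.38335/0.036 = 38.42641
P_0 = D_1/(1+r)^1 + D_2/(1+r)^2 + D_3/(1+r)^3 + TV/(1+r)^3
    = 0.89580 + 0.94407 + 0.99493 + 29.26762 = 32.10242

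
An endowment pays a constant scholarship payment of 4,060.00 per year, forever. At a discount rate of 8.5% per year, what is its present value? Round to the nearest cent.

Level perpetuity: PV = C / r = 4,060.00 / 0.085 = 47,764.71

47764.71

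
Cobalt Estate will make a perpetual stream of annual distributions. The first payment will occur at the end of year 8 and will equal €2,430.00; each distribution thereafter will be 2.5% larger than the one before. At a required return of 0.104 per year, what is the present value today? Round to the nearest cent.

Value at end of year 7: C₁ / (r − g) = €2,430.00 / (0.104 − 0.025) = €30,759.4937
Discount to today: PV = €30,759.4937 / (1 + 0.104)^7 = €30,759.4937 / 1.998865 = €15,388.48

€15388.48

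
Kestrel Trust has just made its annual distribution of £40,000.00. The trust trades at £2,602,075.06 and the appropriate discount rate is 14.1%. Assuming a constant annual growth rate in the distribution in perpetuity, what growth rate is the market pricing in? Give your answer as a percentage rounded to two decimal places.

12.37%

P = D₀(1+g)/(r−g) ⇒ P(r−g) = D₀(1+g) ⇒ g(P+D₀) = P·r − D₀
g = (P·r − D₀)/(P + D₀) = (£2,602,075.06×0.141 − £40,000.00) / (£2,602,075.06 + £40,000.00) = 0.123726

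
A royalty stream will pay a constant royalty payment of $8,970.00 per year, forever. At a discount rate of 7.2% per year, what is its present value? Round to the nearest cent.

Level perpetuity: PV = C / r = $8,970.00 / 0.072 = $124,583.33

$124583.33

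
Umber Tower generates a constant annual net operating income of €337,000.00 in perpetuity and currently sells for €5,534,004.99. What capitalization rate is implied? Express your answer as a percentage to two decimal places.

P = C/r ⇒ r = C/P = €337,000.00/€5,534,004.99 = 0.060896

6.09%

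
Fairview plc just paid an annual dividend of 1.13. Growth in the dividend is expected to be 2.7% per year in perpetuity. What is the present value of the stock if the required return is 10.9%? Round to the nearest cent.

14.15

D₁ = D₀ × (1 + g) = 1.13 × 1.027 = 1.1605
Growing perpetuity: P = D₁ / (r − g) = 1.1605 / (0.109 − 0.027) = 14.15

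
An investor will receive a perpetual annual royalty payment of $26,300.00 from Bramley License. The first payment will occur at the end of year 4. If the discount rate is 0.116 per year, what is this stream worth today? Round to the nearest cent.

$163119.23

Value at end of year 3: C / r = $26,300.00 / 0.116 = $226,724.1379
Discount to today: PV = $226,724.1379 / (1 + 0.116)^3 = $226,724.1379 / 1.389929 = $163,119.23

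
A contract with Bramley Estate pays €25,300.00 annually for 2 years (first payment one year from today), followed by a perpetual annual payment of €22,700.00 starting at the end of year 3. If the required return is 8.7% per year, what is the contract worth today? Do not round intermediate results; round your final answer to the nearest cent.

PV of 2-year annuity: €25,300.00 × [1 − (1+0.087)^−2] / 0.087 = 44687.27599
Perpetuity value at year 2: €22,700.00 / 0.087 = 260919.54023
PV of perpetuity: 260919.54023 / (1+0.087)^2 = 220824.63253
Total PV = 44687.27599 + 220824.63253 = 265511.90851

€265511.91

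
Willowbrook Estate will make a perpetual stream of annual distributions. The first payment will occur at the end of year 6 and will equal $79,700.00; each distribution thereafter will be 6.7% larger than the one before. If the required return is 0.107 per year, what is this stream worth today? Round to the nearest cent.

$1198561.23

Value at end of year 5: C₁ / (r − g) = $79,700.00 / (0.107 − 0.067) = $1,992,500.0000
Discount to today: PV = $1,992,500.0000 / (1 + 0.107)^5 = $1,992,500.0000 / 1.662410 = $1,198,561.23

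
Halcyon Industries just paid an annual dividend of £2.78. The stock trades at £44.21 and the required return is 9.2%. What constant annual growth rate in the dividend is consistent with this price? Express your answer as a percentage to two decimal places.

2.74%

P = D₀(1+g)/(r−g) ⇒ P(r−g) = D₀(1+g) ⇒ g(P+D₀) = P·r − D₀
g = (P·r − D₀)/(P + D₀) = (£44.21×0.092 − £2.78) / (£44.21 + £2.78) = 0.027396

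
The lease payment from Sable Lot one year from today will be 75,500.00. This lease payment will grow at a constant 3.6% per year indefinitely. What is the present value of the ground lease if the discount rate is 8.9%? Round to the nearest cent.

1424528.30

Growing perpetuity: P = D₁ / (r − g) = 75,500.0000 / (0.089 − 0.036) = 1,424,528.30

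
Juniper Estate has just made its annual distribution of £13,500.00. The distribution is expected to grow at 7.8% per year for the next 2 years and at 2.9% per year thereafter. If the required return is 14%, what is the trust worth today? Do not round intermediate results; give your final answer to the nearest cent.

D_1 = 14553.00000
D_2 = 15688.13400
Terminal value at year 2: TV = D_2×(1+g_2)/(r−g_2) = 16143.08989/0.111 = 145433.24222
P_0 = D_1/(1+r)^1 + D_2/(1+r)^2 + TV/(1+r)^2
    = 12765.78947 + 12071.50970 + 111906.15745 = 136743.45661

£136743.46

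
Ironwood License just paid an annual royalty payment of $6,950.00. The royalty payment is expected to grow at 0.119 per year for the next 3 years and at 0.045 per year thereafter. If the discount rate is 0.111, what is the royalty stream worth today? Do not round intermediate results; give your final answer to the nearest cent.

$133587.68

D_1 = 7777.05000
D_2 = 8702.51895
D_3 = 9738.11871
Terminal value at year 3: TV = D_3×(1+g_2)/(r−g_2) = 10176.33405/0.066 = 154186.87950
P_0 = D_1/(1+r)^1 + D_2/(1+r)^2 + D_3/(1+r)^3 + TV/(1+r)^3
    = 7000.04500 + 7050.45037 + 7101.21869 + 112435.96257 = 133587.67663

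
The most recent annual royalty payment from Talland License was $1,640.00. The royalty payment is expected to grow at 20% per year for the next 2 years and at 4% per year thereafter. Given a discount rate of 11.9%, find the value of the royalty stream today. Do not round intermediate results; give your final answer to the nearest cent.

$28473.34

D_1 = 1968.00000
D_2 = 2361.60000
Terminal value at year 2: TV = D_2×(1+g_2)/(r−g_2) = 2456.06400/0.079 = 31089.41772
P_0 = D_1/(1+r)^1 + D_2/(1+r)^2 + TV/(1+r)^2
    = 1758.71314 + 1886.01945 + 24828.61048 = 28473.34306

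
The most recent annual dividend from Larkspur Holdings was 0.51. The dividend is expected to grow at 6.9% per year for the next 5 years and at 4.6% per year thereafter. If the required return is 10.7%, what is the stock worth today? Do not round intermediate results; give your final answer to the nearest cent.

9.64

D_1 = 0.54519
D_2 = 0.58281
D_3 = 0.62302
D_4 = 0.66601
D_5 = 0.71197
Terminal value at year 5: TV = D_5×(1+g_2)/(r−g_2) = 0.74472/0.061 = 12.20845
P_0 = D_1/(1+r)^1 + D_2/(1+r)^2 + D_3/(1+r)^3 + D_4/(1+r)^4 + D_5/(1+r)^5 + TV/(1+r)^5
    = 0.49249 + 0.47559 + 0.45926 + 0.44350 + 0.42827 + 7.34383 = 9.64294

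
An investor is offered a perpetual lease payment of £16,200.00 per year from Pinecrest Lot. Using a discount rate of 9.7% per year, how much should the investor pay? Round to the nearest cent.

Level perpetuity: PV = C / r = £16,200.00 / 0.097 = £167,010.31

£167010.31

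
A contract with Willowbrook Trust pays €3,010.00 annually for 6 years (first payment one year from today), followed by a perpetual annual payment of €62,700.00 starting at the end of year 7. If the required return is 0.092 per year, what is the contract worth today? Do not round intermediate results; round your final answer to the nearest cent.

PV of 6-year annuity: €3,010.00 × [1 − (1+0.092)^−6] / 0.092 = 13422.47771
Perpetuity value at year 6: €62,700.00 / 0.092 = 681521.73913
PV of perpetuity: 681521.73913 / (1+0.092)^6 = 401923.94760
Total PV = 13422.47771 + 401923.94760 = 415346.42531

€415346.43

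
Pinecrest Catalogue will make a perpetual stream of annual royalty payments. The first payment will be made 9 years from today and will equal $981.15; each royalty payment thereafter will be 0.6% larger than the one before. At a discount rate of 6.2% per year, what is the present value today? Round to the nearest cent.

$10828.07

Value at end of year 8: C₁ / (r − g) = $981.15 / (0.062 − 0.006) = $17,520.5357
Discount to today: PV = $17,520.5357 / (1 + 0.062)^8 = $17,520.5357 / 1.618066 = $10,828.07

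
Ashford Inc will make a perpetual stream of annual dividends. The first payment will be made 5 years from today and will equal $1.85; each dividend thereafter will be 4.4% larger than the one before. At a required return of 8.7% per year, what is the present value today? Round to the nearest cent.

Value at end of year 4: C₁ / (r − g) = $1.85 / (0.087 − 0.044) = $43.0233
Discount to today: PV = $43.0233 / (1 + 0.087)^4 = $43.0233 / 1.396105 = $30.82

$30.82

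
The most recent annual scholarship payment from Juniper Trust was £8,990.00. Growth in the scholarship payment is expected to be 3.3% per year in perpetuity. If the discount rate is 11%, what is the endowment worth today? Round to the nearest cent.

£120606.10

D₁ = D₀ × (1 + g) = £8,990.00 × 1.033 = £9,286.6700
Growing perpetuity: P = D₁ / (r − g) = £9,286.6700 / (0.11 − 0.033) = £120,606.10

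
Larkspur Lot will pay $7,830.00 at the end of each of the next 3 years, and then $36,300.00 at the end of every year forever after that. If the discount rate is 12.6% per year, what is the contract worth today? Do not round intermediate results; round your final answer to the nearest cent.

$220414.00

PV of 3-year annuity: $7,830.00 × [1 − (1+0.126)^−3] / 0.126 = 18614.12222
Perpetuity value at year 3: $36,300.00 / 0.126 = 288095.23810
PV of perpetuity: 288095.23810 / (1+0.126)^3 = 201799.88220
Total PV = 18614.12222 + 201799.88220 = 220414.00442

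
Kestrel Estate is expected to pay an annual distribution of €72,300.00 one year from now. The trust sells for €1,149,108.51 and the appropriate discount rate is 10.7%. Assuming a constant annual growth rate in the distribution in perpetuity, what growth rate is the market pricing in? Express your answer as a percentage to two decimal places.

4.41%

P = D₁/(r−g) ⇒ g = r − D₁/P = 0.107 − €72,300.00/€1,149,108.51 = 0.044082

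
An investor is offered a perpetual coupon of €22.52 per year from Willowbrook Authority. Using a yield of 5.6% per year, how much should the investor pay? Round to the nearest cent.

€402.14

Level perpetuity: PV = C / r = €22.52 / 0.056 = €402.14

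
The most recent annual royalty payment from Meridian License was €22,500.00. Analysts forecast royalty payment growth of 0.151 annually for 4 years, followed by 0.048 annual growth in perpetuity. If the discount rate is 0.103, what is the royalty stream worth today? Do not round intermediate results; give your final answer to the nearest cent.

D_1 = 25897.50000
D_2 = 29808.02250
D_3 = 34309.03390
D_4 = 39489.69802
Terminal value at year 4: TV = D_4×(1+g_2)/(r−g_2) = 41385.20352/0.055 = 752458.24583
P_0 = D_1/(1+r)^1 + D_2/(1+r)^2 + D_3/(1+r)^3 + D_4/(1+r)^4 + TV/(1+r)^4
    = 23479.14778 + 24500.90580 + 25567.12835 + 26679.75044 + 508370.51743 = 608597.44979

€608597.45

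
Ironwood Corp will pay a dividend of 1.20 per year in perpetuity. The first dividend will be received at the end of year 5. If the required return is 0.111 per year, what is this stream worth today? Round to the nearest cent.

Value at end of year 4: C / r = 1.20 / 0.111 = 10.8108
Discount to today: PV = 10.8108 / (1 + 0.111)^4 = 10.8108 / 1.523548 = 7.10

7.10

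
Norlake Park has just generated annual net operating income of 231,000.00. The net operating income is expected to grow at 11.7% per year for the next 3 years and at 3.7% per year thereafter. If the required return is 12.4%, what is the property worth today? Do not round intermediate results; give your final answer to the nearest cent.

3386694.83

D_1 = 258027.00000
D_2 = 288216.15900
D_3 = 321937.44960
Terminal value at year 3: TV = D_3×(1+g_2)/(r−g_2) = 333849.13524/0.087 = 3837346.38205
P_0 = D_1/(1+r)^1 + D_2/(1+r)^2 + D_3/(1+r)^3 + TV/(1+r)^3
    = 229561.38790 + 228131.73513 + 226710.98589 + 2702290.71686 = 3386694.82577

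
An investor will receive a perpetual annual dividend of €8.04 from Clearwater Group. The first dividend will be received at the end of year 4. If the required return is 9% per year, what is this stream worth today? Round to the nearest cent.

€68.98

Value at end of year 3: C / r = €8.04 / 0.09 = €89.3333
Discount to today: PV = €89.3333 / (1 + 0.09)^3 = €89.3333 / 1.295029 = €68.98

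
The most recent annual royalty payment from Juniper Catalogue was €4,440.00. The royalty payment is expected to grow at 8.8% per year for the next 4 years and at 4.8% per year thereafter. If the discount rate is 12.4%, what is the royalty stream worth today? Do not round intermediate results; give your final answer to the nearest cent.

€70133.07

D_1 = 4830.72000
D_2 = 5255.82336
D_3 = 5718.33582
D_4 = 6221.54937
Terminal value at year 4: TV = D_4×(1+g_2)/(r−g_2) = 6520.18374/0.076 = 85791.89128
P_0 = D_1/(1+r)^1 + D_2/(1+r)^2 + D_3/(1+r)^3 + D_4/(1+r)^4 + TV/(1+r)^4
    = 4297.79359 + 4160.14184 + 4026.89887 + 3897.92346 + 53750.31293 = 70133.07069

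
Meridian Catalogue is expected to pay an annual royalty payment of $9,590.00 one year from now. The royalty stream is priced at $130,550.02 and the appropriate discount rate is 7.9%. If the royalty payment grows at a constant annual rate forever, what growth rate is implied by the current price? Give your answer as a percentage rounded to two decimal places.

0.55%

P = D₁/(r−g) ⇒ g = r − D₁/P = 0.079 − $9,590.00/$130,550.02 = 0.005542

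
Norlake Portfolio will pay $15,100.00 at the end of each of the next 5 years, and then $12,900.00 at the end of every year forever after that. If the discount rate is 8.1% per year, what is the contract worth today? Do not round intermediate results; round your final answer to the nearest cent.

$168020.12

PV of 5-year annuity: $15,100.00 × [1 − (1+0.081)^−5] / 0.081 = 60131.35378
Perpetuity value at year 5: $12,900.00 / 0.081 = 159259.25926
PV of perpetuity: 159259.25926 / (1+0.081)^5 = 107888.76497
Total PV = 60131.35378 + 107888.76497 = 168020.11875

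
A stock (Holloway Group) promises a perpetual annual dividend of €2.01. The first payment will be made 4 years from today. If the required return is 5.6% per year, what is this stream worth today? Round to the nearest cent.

€30.48

Value at end of year 3: C / r = €2.01 / 0.056 = €35.8929
Discount to today: PV = €35.8929 / (1 + 0.056)^3 = €35.8929 / 1.177584 = €30.48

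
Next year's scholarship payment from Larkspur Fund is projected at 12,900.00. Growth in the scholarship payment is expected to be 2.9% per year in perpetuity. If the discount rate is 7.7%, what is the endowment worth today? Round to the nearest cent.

268750.00

Growing perpetuity: P = D₁ / (r − g) = 12,900.0000 / (0.077 − 0.029) = 268,750.00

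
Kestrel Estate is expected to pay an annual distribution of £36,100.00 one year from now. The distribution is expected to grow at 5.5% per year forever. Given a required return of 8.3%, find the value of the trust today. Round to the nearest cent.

Growing perpetuity: P = D₁ / (r − g) = £36,100.0000 / (0.083 − 0.055) = £1,289,285.71

£1289285.71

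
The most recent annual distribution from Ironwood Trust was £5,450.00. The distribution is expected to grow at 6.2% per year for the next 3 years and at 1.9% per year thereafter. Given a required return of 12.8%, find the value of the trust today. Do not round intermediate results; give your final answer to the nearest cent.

D_1 = 5787.90000
D_2 = 6146.74980
D_3 = 6527.84829
Terminal value at year 3: TV = D_3×(1+g_2)/(r−g_2) = 6651.87741/0.109 = 61026.39821
P_0 = D_1/(1+r)^1 + D_2/(1+r)^2 + D_3/(1+r)^3 + TV/(1+r)^3
    = 5131.11702 + 4830.89209 + 4548.23351 + 42519.72428 = 57029.96690

£57029.97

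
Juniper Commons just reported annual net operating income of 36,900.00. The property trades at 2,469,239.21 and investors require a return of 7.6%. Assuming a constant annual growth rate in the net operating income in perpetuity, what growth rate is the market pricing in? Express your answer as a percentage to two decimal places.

6.02%

P = D₀(1+g)/(r−g) ⇒ P(r−g) = D₀(1+g) ⇒ g(P+D₀) = P·r − D₀
g = (P·r − D₀)/(P + D₀) = (2,469,239.21×0.076 − 36,900.00) / (2,469,239.21 + 36,900.00) = 0.060157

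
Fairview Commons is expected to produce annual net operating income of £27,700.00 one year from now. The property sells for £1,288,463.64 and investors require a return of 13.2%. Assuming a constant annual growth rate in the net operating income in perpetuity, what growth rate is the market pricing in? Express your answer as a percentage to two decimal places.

P = D₁/(r−g) ⇒ g = r − D₁/P = 0.132 − £27,700.00/£1,288,463.64 = 0.110502

11.05%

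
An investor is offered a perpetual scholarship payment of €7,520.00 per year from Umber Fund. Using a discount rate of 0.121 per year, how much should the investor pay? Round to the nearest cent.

€62148.76

Level perpetuity: PV = C / r = €7,520.00 / 0.121 = €62,148.76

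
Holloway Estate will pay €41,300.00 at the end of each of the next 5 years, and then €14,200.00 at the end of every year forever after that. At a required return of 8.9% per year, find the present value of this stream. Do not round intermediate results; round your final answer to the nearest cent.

€265234.18

PV of 5-year annuity: €41,300.00 × [1 − (1+0.089)^−5] / 0.089 = 161060.28009
Perpetuity value at year 5: €14,200.00 / 0.089 = 159550.56180
PV of perpetuity: 159550.56180 / (1+0.089)^5 = 104173.90375
Total PV = 161060.28009 + 104173.90375 = 265234.18385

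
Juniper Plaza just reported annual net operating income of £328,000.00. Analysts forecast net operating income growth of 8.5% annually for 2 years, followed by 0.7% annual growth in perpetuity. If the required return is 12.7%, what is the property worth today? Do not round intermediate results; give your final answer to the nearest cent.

£3170921.33

D_1 = 355880.00000
D_2 = 386129.80000
Terminal value at year 2: TV = D_2×(1+g_2)/(r−g_2) = 388832.70860/0.12 = 3240272.57167
P_0 = D_1/(1+r)^1 + D_2/(1+r)^2 + TV/(1+r)^2
    = 315776.39752 + 304008.33301 + 2551136.59452 = 3170921.32505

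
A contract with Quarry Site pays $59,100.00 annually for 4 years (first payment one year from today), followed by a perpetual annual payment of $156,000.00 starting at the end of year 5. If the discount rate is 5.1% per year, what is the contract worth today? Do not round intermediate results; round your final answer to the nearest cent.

$2716017.58

PV of 4-year annuity: $59,100.00 × [1 − (1+0.051)^−4] / 0.051 = 209079.78727
Perpetuity value at year 4: $156,000.00 / 0.051 = 3058823.52941
PV of perpetuity: 3058823.52941 / (1+0.051)^4 = 2506937.79651
Total PV = 209079.78727 + 2506937.79651 = 2716017.58378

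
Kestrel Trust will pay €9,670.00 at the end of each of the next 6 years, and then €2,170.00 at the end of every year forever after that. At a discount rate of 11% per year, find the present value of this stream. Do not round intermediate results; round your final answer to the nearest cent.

€51456.31

PV of 6-year annuity: €9,670.00 × [1 − (1+0.11)^−6] / 0.11 = 40909.30105
Perpetuity value at year 6: €2,170.00 / 0.11 = 19727.27273
PV of perpetuity: 19727.27273 / (1+0.11)^6 = 10547.00558
Total PV = 40909.30105 + 10547.00558 = 51456.30663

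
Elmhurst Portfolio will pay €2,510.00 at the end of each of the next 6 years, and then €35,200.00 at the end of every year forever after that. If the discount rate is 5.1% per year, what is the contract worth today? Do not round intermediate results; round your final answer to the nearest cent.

PV of 6-year annuity: €2,510.00 × [1 − (1+0.051)^−6] / 0.051 = 12699.34568
Perpetuity value at year 6: €35,200.00 / 0.051 = 690196.07843
PV of perpetuity: 690196.07843 / (1+0.051)^6 = 512101.66895
Total PV = 12699.34568 + 512101.66895 = 524801.01463

€524801.01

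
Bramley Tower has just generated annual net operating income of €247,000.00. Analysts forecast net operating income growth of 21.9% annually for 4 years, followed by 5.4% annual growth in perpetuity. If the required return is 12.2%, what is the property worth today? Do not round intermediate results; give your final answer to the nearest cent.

€6555044.89

D_1 = 301093.00000
D_2 = 367032.36700
D_3 = 447412.45537
D_4 = 545395.78310
Terminal value at year 4: TV = D_4×(1+g_2)/(r−g_2) = 574847.15539/0.068 = 8453634.63805
P_0 = D_1/(1+r)^1 + D_2/(1+r)^2 + D_3/(1+r)^3 + D_4/(1+r)^4 + TV/(1+r)^4
    = 268353.83244 + 291553.76270 + 316759.39102 + 344144.11556 + 5334233.79117 = 6555044.89290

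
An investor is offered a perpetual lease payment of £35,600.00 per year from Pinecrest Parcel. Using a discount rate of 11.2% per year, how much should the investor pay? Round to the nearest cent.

£317857.14

Level perpetuity: PV = C / r = £35,600.00 / 0.112 = £317,857.14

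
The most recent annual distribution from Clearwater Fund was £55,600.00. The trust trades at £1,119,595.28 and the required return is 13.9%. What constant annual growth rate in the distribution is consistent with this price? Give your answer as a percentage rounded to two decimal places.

8.51%

P = D₀(1+g)/(r−g) ⇒ P(r−g) = D₀(1+g) ⇒ g(P+D₀) = P·r − D₀
g = (P·r − D₀)/(P + D₀) = (£1,119,595.28×0.139 − £55,600.00) / (£1,119,595.28 + £55,600.00) = 0.085112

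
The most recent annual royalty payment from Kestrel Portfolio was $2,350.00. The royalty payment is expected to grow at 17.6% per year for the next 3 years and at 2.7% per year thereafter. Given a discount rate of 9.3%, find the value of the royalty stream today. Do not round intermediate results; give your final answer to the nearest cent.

$53722.55

D_1 = 2763.60000
D_2 = 3249.99360
D_3 = 3821.99247
Terminal value at year 3: TV = D_3×(1+g_2)/(r−g_2) = 3925.18627/0.066 = 59472.51925
P_0 = D_1/(1+r)^1 + D_2/(1+r)^2 + D_3/(1+r)^3 + TV/(1+r)^3
    = 2528.45380 + 2720.45898 + 2927.04461 + 45546.58812 = 53722.54551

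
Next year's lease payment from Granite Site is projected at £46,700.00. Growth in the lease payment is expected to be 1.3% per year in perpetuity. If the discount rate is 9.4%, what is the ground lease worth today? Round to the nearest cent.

£576543.21

Growing perpetuity: P = D₁ / (r − g) = £46,700.0000 / (0.094 − 0.013) = £576,543.21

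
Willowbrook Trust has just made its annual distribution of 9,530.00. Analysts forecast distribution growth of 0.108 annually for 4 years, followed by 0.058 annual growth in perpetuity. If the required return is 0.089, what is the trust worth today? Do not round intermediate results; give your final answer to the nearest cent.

388361.43

D_1 = 10559.24000
D_2 = 11699.63792
D_3 = 12963.19882
D_4 = 14363.22429
Terminal value at year 4: TV = D_4×(1+g_2)/(r−g_2) = 15196.29130/0.031 = 490202.94504
P_0 = D_1/(1+r)^1 + D_2/(1+r)^2 + D_3/(1+r)^3 + D_4/(1+r)^4 + TV/(1+r)^4
    = 9696.27181 + 9865.44460 + 10037.56897 + 10212.69644 + 348549.44621 = 388361.42803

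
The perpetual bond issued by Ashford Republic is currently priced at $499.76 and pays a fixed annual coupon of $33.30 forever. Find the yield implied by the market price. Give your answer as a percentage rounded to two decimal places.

P = C/r ⇒ r = C/P = $33.30/$499.76 = 0.066632

6.66%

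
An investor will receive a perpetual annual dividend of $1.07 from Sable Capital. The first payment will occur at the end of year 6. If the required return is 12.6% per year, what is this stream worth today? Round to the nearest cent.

$4.69

Value at end of year 5: C / r = $1.07 / 0.126 = $8.4921
Discount to today: PV = $8.4921 / (1 + 0.126)^5 = $8.4921 / 1.810056 = $4.69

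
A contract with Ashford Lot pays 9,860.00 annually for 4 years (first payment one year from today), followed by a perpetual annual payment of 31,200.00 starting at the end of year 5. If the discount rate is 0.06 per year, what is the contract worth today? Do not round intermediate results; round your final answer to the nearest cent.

PV of 4-year annuity: 9,860.00 × [1 − (1+0.06)^−4] / 0.06 = 34165.94134
Perpetuity value at year 4: 31,200.00 / 0.06 = 520000.00000
PV of perpetuity: 520000.00000 / (1+0.06)^4 = 411888.70488
Total PV = 34165.94134 + 411888.70488 = 446054.64622

446054.65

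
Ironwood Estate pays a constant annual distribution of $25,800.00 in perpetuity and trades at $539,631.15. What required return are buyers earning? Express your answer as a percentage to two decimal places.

4.78%

P = C/r ⇒ r = C/P = $25,800.00/$539,631.15 = 0.047810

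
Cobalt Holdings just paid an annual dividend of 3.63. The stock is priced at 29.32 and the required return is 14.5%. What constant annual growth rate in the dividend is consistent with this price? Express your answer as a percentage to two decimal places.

P = D₀(1+g)/(r−g) ⇒ P(r−g) = D₀(1+g) ⇒ g(P+D₀) = P·r − D₀
g = (P·r − D₀)/(P + D₀) = (29.32×0.145 − 3.63) / (29.32 + 3.63) = 0.018859

1.89%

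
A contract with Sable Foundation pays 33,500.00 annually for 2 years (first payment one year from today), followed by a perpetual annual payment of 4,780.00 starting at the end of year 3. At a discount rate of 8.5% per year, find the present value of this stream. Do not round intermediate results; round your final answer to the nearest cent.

107101.70

PV of 2-year annuity: 33,500.00 × [1 − (1+0.085)^−2] / 0.085 = 59332.32814
Perpetuity value at year 2: 4,780.00 / 0.085 = 56235.29412
PV of perpetuity: 56235.29412 / (1+0.085)^2 = 47769.36789
Total PV = 59332.32814 + 47769.36789 = 107101.69604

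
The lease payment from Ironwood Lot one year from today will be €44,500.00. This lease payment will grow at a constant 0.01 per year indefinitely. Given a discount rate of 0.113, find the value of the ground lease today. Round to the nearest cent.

Growing perpetuity: P = D₁ / (r − g) = €44,500.0000 / (0.113 − 0.01) = €432,038.83

€432038.83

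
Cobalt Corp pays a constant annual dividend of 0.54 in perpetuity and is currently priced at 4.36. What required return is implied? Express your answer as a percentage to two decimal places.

P = C/r ⇒ r = C/P = 0.54/4.36 = 0.123853

12.39%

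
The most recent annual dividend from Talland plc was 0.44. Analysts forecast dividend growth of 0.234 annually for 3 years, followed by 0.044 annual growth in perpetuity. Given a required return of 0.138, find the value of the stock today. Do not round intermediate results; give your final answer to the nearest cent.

D_1 = 0.54296
D_2 = 0.67001
D_3 = 0.82680
Terminal value at year 3: TV = D_3×(1+g_2)/(r−g_2) = 0.86317/0.094 = 9.18271
P_0 = D_1/(1+r)^1 + D_2/(1+r)^2 + D_3/(1+r)^3 + TV/(1+r)^3
    = 0.47712 + 0.51737 + 0.56101 + 6.23080 = 7.78630

7.79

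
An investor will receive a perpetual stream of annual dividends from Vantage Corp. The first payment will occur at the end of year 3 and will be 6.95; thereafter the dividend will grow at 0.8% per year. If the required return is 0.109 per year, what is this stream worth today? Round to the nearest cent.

55.95

Value at end of year 2: C₁ / (r − g) = 6.95 / (0.109 − 0.008) = 68.8119
Discount to today: PV = 68.8119 / (1 + 0.109)^2 = 68.8119 / 1.229881 = 55.95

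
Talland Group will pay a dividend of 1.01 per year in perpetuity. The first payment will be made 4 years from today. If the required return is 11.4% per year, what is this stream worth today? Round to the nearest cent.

6.41

Value at end of year 3: C / r = 1.01 / 0.114 = 8.8596
Discount to today: PV = 8.8596 / (1 + 0.114)^3 = 8.8596 / 1.382470 = 6.41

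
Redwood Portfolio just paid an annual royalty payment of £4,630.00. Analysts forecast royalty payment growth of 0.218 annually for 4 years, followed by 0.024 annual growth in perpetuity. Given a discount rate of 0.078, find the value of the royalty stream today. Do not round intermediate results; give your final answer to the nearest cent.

D_1 = 5639.34000
D_2 = 6868.71612
D_3 = 8366.09623
D_4 = 10189.90521
Terminal value at year 4: TV = D_4×(1+g_2)/(r−g_2) = 10434.46294/0.054 = 193230.79515
P_0 = D_1/(1+r)^1 + D_2/(1+r)^2 + D_3/(1+r)^3 + D_4/(1+r)^4 + TV/(1+r)^4
    = 5231.29870 + 5910.68814 + 6678.30998 + 7545.62296 + 143087.36880 = 168453.28859

£168453.29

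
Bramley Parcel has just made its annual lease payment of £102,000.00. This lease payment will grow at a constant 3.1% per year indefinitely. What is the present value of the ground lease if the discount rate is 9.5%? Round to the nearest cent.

D₁ = D₀ × (1 + g) = £102,000.00 × 1.031 = £105,162.0000
Growing perpetuity: P = D₁ / (r − g) = £105,162.0000 / (0.095 − 0.031) = £1,643,156.25

£1643156.25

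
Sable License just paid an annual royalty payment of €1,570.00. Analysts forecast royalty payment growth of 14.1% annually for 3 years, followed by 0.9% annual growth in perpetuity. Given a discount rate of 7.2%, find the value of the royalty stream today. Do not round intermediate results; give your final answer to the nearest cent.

D_1 = 1791.37000
D_2 = 2043.95317
D_3 = 2332.15057
Terminal value at year 3: TV = D_3×(1+g_2)/(r−g_2) = 2353.13992/0.063 = 37351.42733
P_0 = D_1/(1+r)^1 + D_2/(1+r)^2 + D_3/(1+r)^3 + TV/(1+r)^3
    = 1671.05410 + 1778.61262 + 1893.09422 + 30319.55664 = 35662.31759

€35662.32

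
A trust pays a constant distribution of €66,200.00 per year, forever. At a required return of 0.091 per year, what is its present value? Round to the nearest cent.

Level perpetuity: PV = C / r = €66,200.00 / 0.091 = €727,472.53

€727472.53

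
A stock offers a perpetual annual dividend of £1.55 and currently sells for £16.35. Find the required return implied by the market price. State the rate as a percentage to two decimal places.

P = C/r ⇒ r = C/P = £1.55/£16.35 = 0.094801

9.48%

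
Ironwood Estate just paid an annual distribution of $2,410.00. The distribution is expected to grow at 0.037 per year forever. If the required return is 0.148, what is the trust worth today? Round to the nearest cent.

D₁ = D₀ × (1 + g) = $2,410.00 × 1.037 = $2,499.1700
Growing perpetuity: P = D₁ / (r − g) = $2,499.1700 / (0.148 − 0.037) = $22,515.05

$22515.05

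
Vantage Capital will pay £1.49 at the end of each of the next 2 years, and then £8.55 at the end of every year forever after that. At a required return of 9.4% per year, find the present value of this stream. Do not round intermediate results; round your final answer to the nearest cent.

PV of 2-year annuity: £1.49 × [1 − (1+0.094)^−2] / 0.094 = 2.60692
Perpetuity value at year 2: £8.55 / 0.094 = 90.95745
PV of perpetuity: 90.95745 / (1+0.094)^2 = 75.99825
Total PV = 2.60692 + 75.99825 = 78.60518

£78.61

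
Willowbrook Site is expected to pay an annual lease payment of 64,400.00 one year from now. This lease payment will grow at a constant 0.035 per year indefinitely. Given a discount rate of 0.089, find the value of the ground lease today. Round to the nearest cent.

Growing perpetuity: P = D₁ / (r − g) = 64,400.0000 / (0.089 − 0.035) = 1,192,592.59

1192592.59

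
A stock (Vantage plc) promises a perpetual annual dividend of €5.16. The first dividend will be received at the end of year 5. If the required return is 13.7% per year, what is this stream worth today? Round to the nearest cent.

Value at end of year 4: C / r = €5.16 / 0.137 = €37.6642
Discount to today: PV = €37.6642 / (1 + 0.137)^4 = €37.6642 / 1.671252 = €22.54

€22.54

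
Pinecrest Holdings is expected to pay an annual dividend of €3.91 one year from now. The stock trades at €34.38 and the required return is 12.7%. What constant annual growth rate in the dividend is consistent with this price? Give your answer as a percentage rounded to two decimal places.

1.33%

P = D₁/(r−g) ⇒ g = r − D₁/P = 0.127 − €3.91/€34.38 = 0.013271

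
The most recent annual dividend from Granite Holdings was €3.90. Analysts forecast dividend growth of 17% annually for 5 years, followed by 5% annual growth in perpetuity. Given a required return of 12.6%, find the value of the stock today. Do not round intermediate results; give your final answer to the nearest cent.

€87.17

D_1 = 4.56300
D_2 = 5.33871
D_3 = 6.24629
D_4 = 7.30816
D_5 = 8.55055
Terminal value at year 5: TV = D_5×(1+g_2)/(r−g_2) = 8.97807/0.076 = 118.13256
P_0 = D_1/(1+r)^1 + D_2/(1+r)^2 + D_3/(1+r)^3 + D_4/(1+r)^4 + D_5/(1+r)^5 + TV/(1+r)^5
    = 4.05240 + 4.21075 + 4.37529 + 4.54626 + 4.72391 + 65.26460 = 87.17322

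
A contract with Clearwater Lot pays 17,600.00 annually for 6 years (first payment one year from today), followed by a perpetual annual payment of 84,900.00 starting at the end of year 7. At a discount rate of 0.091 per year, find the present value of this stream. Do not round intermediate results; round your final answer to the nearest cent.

631962.71

PV of 6-year annuity: 17,600.00 × [1 − (1+0.091)^−6] / 0.091 = 78717.32776
Perpetuity value at year 6: 84,900.00 / 0.091 = 932967.03297
PV of perpetuity: 932967.03297 / (1+0.091)^6 = 553245.37803
Total PV = 78717.32776 + 553245.37803 = 631962.70579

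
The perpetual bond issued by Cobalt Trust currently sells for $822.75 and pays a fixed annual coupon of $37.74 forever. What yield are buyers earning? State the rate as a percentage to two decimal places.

4.59%

P = C/r ⇒ r = C/P = $37.74/$822.75 = 0.045871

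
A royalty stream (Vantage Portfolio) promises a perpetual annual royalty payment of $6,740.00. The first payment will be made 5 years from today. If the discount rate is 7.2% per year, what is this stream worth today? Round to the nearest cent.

$70884.01

Value at end of year 4: C / r = $6,740.00 / 0.072 = $93,611.1111
Discount to today: PV = $93,611.1111 / (1 + 0.072)^4 = $93,611.1111 / 1.320624 = $70,884.01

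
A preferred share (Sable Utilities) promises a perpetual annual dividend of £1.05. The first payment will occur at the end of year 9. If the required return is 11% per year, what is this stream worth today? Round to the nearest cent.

£4.14

Value at end of year 8: C / r = £1.05 / 0.11 = £9.5455
Discount to today: PV = £9.5455 / (1 + 0.11)^8 = £9.5455 / 2.304538 = £4.14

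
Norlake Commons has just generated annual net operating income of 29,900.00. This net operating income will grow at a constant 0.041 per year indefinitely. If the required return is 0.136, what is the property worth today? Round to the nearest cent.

D₁ = D₀ × (1 + g) = 29,900.00 × 1.041 = 31,125.9000
Growing perpetuity: P = D₁ / (r − g) = 31,125.9000 / (0.136 − 0.041) = 327,641.05

327641.05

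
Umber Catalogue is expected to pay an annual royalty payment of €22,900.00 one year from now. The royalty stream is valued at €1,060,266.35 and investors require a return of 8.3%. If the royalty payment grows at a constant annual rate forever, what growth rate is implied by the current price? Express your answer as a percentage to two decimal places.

6.14%

P = D₁/(r−g) ⇒ g = r − D₁/P = 0.083 − €22,900.00/€1,060,266.35 = 0.061402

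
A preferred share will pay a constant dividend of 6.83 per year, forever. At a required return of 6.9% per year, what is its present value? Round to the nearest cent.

98.99

Level perpetuity: PV = C / r = 6.83 / 0.069 = 98.99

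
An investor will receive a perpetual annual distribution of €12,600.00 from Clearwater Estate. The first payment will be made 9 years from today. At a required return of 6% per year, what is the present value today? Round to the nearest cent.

Value at end of year 8: C / r = €12,600.00 / 0.06 = €210,000.0000
Discount to today: PV = €210,000.0000 / (1 + 0.06)^8 = €210,000.0000 / 1.593848 = €131,756.60

€131756.60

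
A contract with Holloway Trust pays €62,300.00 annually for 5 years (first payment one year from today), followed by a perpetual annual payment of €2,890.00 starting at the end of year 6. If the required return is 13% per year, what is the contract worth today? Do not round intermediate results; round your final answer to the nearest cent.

PV of 5-year annuity: €62,300.00 × [1 − (1+0.13)^−5] / 0.13 = 219123.50759
Perpetuity value at year 5: €2,890.00 / 0.13 = 22230.76923
PV of perpetuity: 22230.76923 / (1+0.13)^5 = 12065.97088
Total PV = 219123.50759 + 12065.97088 = 231189.47848

€231189.48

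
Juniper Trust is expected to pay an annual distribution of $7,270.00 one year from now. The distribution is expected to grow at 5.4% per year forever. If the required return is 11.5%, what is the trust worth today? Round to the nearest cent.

$119180.33

Growing perpetuity: P = D₁ / (r − g) = $7,270.0000 / (0.115 − 0.054) = $119,180.33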